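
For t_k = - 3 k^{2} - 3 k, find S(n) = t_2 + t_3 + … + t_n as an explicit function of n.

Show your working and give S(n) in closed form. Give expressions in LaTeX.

S(n) = - n^{3} - 3 n^{2} - 2 n + 6

The ratio is (k + 2)/k.
A = 1, B = 1, C = k**2 + k.
Need (1)·f(k+1) − (1)·f(k) = k**2 + k.
Degrees (0,0,2) ⇒ d ≤ 3.
Solve for f: f(k) = k*(k - 1)*(k + 1)/3 (degree 3 ≤ 3).
Certificate R = B(k−1)f/C = (k - 1)/3 gives s_k = -k**3 + k.
s_(k+1) − s_k = 3*k*(-k - 1) = t_k.
Evaluate: s_(n+1) = n*(-n**2 - 3*n - 2); subtract s_(2) = -6 ⇒ S(n) = -n**3 - 3*n**2 - 2*n + 6.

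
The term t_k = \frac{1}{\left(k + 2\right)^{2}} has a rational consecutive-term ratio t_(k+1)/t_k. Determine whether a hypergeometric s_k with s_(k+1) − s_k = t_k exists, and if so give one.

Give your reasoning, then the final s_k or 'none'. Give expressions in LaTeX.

Step 1: r(k) = (k + 2)**2/(k + 3)**2.
Factor: A=k**2 + 4*k + 4; B=k**2 + 6*k + 9; C=1.
Need (k**2 + 4*k + 4)·f(k+1) − (k**2 + 4*k + 4)·f(k) = 1.
deg f ≤ 0 (via 2,2,0).
Put f(k) = c0: A·f(k+1) − B(k−1)·f(k) − C = -1; need -1 = 0 — inconsistent ⇒ no f, not summable.

none (Gosper's algorithm certifies no s_k)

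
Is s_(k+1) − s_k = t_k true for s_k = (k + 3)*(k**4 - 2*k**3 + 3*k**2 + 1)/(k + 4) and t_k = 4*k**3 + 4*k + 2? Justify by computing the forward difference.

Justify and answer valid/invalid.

Invalid: residual (-3*k**4 - 18*k**3 - k**2 - 18*k - 7)/(k**2 + 9*k + 20) ≠ 0.

s_(k+1) = (k + 4)*((k + 1)**4 - 2*(k + 1)**3 + 3*(k + 1)**2 + 1)/(k + 5)
s_(k+1) − s_k = (4*k**5 + 33*k**4 + 66*k**3 + 37*k**2 + 80*k + 33)/(k**2 + 9*k + 20)
(s_(k+1) − s_k) − t_k = (-3*k**4 - 18*k**3 - k**2 - 18*k - 7)/(k**2 + 9*k + 20)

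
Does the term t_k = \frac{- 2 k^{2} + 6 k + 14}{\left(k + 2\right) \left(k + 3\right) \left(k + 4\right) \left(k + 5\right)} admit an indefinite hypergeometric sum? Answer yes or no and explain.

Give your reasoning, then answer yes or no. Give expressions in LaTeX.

Yes. s_k = \frac{k \left(k^{2} + 33 k + 50\right)}{12 \left(k + 2\right) \left(k + 3\right) \left(k + 4\right)}.

Ratio r(k) = (k + 2)*(3*k - (k + 1)**2 + 10)/((k + 6)*(-k**2 + 3*k + 7)).
Factor: A=k + 2; B=k + 6; C=k**2 - 3*k - 7.
Need (k + 2)·f(k+1) − (k + 5)·f(k) = k**2 - 3*k - 7.
d = 3 from the (1,1,2) case.
Solving with deg f ≤ 3: f(k) = -k*(k**2 + 33*k + 50)/24.
Then R = B(k−1)f/C = -k*(k + 5)*(k**2 + 33*k + 50)/(24*(k**2 - 3*k - 7)), so s_k = R(k)·t_k = k*(k**2 + 33*k + 50)/(12*(k + 2)*(k + 3)*(k + 4)).
Δs = 2*(-k**2 + 3*k + 7)/(k**4 + 14*k**3 + 71*k**2 + 154*k + 120), as required.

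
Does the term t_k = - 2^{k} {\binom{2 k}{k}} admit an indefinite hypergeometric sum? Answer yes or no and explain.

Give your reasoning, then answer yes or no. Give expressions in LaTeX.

Step 1: r(k) = 4*(2*k + 1)/(k + 1).
A = 8*k + 4, B = k + 1, C = 1.
Need (8*k + 4)·f(k+1) − (k)·f(k) = 1.
d = -1 from the (1,1,0) case.
d = -1 < 0 ⇒ no nonzero polynomial f; not summable.

No — key equation has no polynomial f.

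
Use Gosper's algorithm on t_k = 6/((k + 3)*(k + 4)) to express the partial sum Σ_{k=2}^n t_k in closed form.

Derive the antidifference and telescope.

The ratio is (k + 3)/(k + 5).
Take A(k)=k + 3, B(k)=k + 5, C(k)=1.
Set up (k + 3)·f(k+1) − (k + 4)·f(k) − (1) = 0.
deg f ≤ 1 (via 1,1,0).
Coefficient equations give f(k) = k/3.
So s_k = (B(k−1)f/C)·t_k = (k*(k + 4)/3)·t_k = 2*k/(k + 3).
Check: Δs_k = 6/(k**2 + 7*k + 12). ✓
Evaluate: s_(n+1) = 2*(n + 1)/(n + 4); subtract s_(2) = 4/5 ⇒ S(n) = 6*(n - 1)/(5*(n + 4)).

S(n) = 6*(n - 1)/(5*(n + 4))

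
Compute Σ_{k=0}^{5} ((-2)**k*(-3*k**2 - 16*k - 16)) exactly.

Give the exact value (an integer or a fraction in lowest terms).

r(k) = 2*(-3*k**2 - 22*k - 35)/(3*k**2 + 16*k + 16) after simplifying.
Factor: A=-2; B=1; C=k**2 + 16*k/3 + 16/3.
Key eq: (-2)·f(k+1) = (1)·f(k) + (k**2 + 16*k/3 + 16/3).
Bound: deg f ≤ 2.
Solve for f: f(k) = -(k**2 + 4*k + 2)/3 (degree 2 ≤ 2).
Then R = B(k−1)f/C = -(k**2 + 4*k + 2)/((k + 4)*(3*k + 4)), so s_k = R(k)·t_k = (-2)**k*(k**2 + 4*k + 2).
Check: Δs_k = (-2)**k*(-3*k**2 - 16*k - 16). ✓
Σ_(k=0)^(5) t_k = s_(6) − s_(0) = 3968 − (2) = 3966.

Σ = 3966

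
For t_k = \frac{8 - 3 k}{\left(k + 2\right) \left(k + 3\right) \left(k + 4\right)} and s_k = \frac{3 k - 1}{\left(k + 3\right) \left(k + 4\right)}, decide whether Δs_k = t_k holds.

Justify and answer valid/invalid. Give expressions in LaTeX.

s_(k+1) = (3*k + 2)/((k + 4)*(k + 5))
s_(k+1) − s_k = (11 - 3*k)/(k**3 + 12*k**2 + 47*k + 60)
(s_(k+1) − s_k) − t_k = 6*(2*k - 3)/(k**4 + 14*k**3 + 71*k**2 + 154*k + 120)

Invalid: residual \frac{6 \left(2 k - 3\right)}{k^{4} + 14 k^{3} + 71 k^{2} + 154 k + 120} ≠ 0.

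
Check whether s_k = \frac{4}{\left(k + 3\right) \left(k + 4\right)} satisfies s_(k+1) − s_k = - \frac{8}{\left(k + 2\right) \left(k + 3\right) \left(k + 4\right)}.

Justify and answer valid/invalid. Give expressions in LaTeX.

Invalid: residual \frac{24}{k^{4} + 14 k^{3} + 71 k^{2} + 154 k + 120} ≠ 0.

s_(k+1) = 4/((k + 4)*(k + 5))
s_(k+1) − s_k = -8/(k**3 + 12*k**2 + 47*k + 60)
(s_(k+1) − s_k) − t_k = 24/(k**4 + 14*k**3 + 71*k**2 + 154*k + 120)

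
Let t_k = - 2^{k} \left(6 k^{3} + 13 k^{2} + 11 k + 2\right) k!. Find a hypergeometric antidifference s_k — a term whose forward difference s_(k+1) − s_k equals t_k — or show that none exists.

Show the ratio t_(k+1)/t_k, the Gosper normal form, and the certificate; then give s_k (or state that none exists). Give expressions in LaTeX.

t_(k+1)/t_k = 2*(6*k**4 + 37*k**3 + 86*k**2 + 87*k + 32)/(6*k**3 + 13*k**2 + 11*k + 2).
Normal form (A,B,C) = (2*k + 2, 1, k**3 + 13*k**2/6 + 11*k/6 + 1/3).
f must satisfy (2*k + 2)·f(k+1) − (1)·f(k) = k**3 + 13*k**2/6 + 11*k/6 + 1/3.
Bound: deg f ≤ 2.
Solving with deg f ≤ 2: f(k) = (k - 1)*(3*k + 2)/6.
R(k) = B(k−1)·f(k)/C(k) = (k - 1)*(3*k + 2)/(6*k**3 + 13*k**2 + 11*k + 2); s_k = R·t_k = -2**k*(k - 1)*(3*k + 2)*factorial(k).
Δs = -2**k*(6*k**3 + 13*k**2 + 11*k + 2)*factorial(k), as required.

s_k = - 2^{k} \left(k - 1\right) \left(3 k + 2\right) k!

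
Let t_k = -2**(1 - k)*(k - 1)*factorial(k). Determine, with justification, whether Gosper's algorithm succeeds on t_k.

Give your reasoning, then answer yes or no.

Compute t_(k+1)/t_k: get k*(k + 1)/(2*(k - 1)).
A = k/2 + 1/2, B = 1, C = k - 1.
Key eq: (k/2 + 1/2)·f(k+1) = (1)·f(k) + (k - 1).
deg f ≤ 0 (via 1,0,1).
Coefficient equations give f(k) = 2.
Then R = B(k−1)f/C = 2/(k - 1), so s_k = R(k)·t_k = -2**(2 - k)*factorial(k).
s_(k+1) − s_k = -2**(1 - k)*(k - 1)*factorial(k) = t_k.

Yes. s_k = -2**(2 - k)*factorial(k).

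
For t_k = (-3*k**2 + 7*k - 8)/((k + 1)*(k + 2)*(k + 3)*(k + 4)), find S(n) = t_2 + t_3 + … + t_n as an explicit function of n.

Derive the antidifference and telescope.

S(n) = (-3*n**3 + 3*n**2 - 8*n + 8)/(10*(n**3 + 9*n**2 + 26*n + 24))

Step 1: r(k) = (k + 1)*(-7*k + 3*(k + 1)**2 + 1)/((k + 5)*(3*k**2 - 7*k + 8)).
Take A(k)=k + 1, B(k)=k + 5, C(k)=k**2 - 7*k/3 + 8/3.
Set up (k + 1)·f(k+1) − (k + 4)·f(k) − (k**2 - 7*k/3 + 8/3) = 0.
Bound: deg f ≤ 3.
Coefficient equations give f(k) = k*(2*k**2 + 3*k + 19)/9.
Get s_k = R·t_k = k*(-2*k**2 - 3*k - 19)/(3*(k + 1)*(k + 2)*(k + 3)) with R(k) = B(k−1)f(k)/C(k) = k*(k + 4)*(2*k**2 + 3*k + 19)/(3*(3*k**2 - 7*k + 8)).
Δs = (-3*k**2 + 7*k - 8)/(k**4 + 10*k**3 + 35*k**2 + 50*k + 24), as required.
Evaluate: s_(n+1) = (-2*n**3 - 9*n**2 - 31*n - 24)/(3*(n**3 + 9*n**2 + 26*n + 24)); subtract s_(2) = -11/30 ⇒ S(n) = (-3*n**3 + 3*n**2 - 8*n + 8)/(10*(n**3 + 9*n**2 + 26*n + 24)).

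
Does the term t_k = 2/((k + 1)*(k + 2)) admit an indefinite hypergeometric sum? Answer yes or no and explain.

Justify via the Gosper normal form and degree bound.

t_(k+1)/t_k = (k + 1)/(k + 3).
Take A(k)=k + 1, B(k)=k + 3, C(k)=1.
Set up (k + 1)·f(k+1) − (k + 2)·f(k) − (1) = 0.
Degrees (1,1,0) ⇒ d ≤ 1.
Coefficient equations give f(k) = k.
Certificate R = B(k−1)f/C = k*(k + 2) gives s_k = 2*k/(k + 1).
Verify: 2/(k**2 + 3*k + 2) matches t_k.

Yes. s_k = 2*k/(k + 1).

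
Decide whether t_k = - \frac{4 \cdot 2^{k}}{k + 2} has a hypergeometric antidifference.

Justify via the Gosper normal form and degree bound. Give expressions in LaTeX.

No — t_k has no hypergeometric antidifference.

Ratio r(k) = 2*(k + 2)/(k + 3).
So A=2*k + 4 and B=k + 3, with C=1.
Solve (2*k + 4)·f(k+1) − (k + 2)·f(k) = 1.
deg f ≤ -1 (via 1,1,0).
Bound -1 < 0, so the key equation has no polynomial solution.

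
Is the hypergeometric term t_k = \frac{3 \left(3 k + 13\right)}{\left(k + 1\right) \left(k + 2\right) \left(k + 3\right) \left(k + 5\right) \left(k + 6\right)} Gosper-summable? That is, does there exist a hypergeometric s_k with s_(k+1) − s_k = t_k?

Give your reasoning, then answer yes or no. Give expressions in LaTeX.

Yes. s_k = \frac{3 k \left(k^{2} + 8 k + 17\right)}{10 \left(k^{3} + 8 k^{2} + 17 k + 10\right)}.

Step 1: r(k) = (k + 1)*(k + 5)*(3*k + 16)/((k + 4)*(k + 7)*(3*k + 13)).
Normal form (A,B,C) = (k + 1, k + 7, k**2 + 25*k/3 + 52/3).
Need (k + 1)·f(k+1) − (k + 6)·f(k) = k**2 + 25*k/3 + 52/3.
d = 5 from the (1,1,2) case.
A polynomial solution: f(k) = k*(k + 3)*(k + 4)*(k**2 + 8*k + 17)/30.
R(k) = B(k−1)·f(k)/C(k) = k*(k + 3)*(k + 6)*(k**2 + 8*k + 17)/(10*(3*k + 13)); s_k = R·t_k = 3*k*(k**2 + 8*k + 17)/(10*(k**3 + 8*k**2 + 17*k + 10)).
s_(k+1) − s_k = 3*(3*k + 13)/(k**5 + 17*k**4 + 107*k**3 + 307*k**2 + 396*k + 180) = t_k.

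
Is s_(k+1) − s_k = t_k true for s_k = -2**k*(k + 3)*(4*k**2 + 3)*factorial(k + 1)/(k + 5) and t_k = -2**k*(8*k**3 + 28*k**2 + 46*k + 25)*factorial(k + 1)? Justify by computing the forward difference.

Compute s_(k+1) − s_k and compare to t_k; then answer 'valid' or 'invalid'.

s_(k+1) = -2**(k + 1)*(k + 4)*(4*k**2 + 8*k + 7)*factorial(k + 2)/(k + 6)
s_(k+1) − s_k = -2**k*(8*k**5 + 100*k**4 + 458*k**3 + 1007*k**2 + 1145*k + 506)*factorial(k + 1)/((k + 5)*(k + 6))
(s_(k+1) − s_k) − t_k = 2**(k + 1)*(8*k**4 + 68*k**3 + 182*k**2 + 255*k + 122)*factorial(k + 1)/((k + 5)*(k + 6))

Invalid: residual 2**(k + 1)*(8*k**4 + 68*k**3 + 182*k**2 + 255*k + 122)*factorial(k + 1)/((k + 5)*(k + 6)) ≠ 0.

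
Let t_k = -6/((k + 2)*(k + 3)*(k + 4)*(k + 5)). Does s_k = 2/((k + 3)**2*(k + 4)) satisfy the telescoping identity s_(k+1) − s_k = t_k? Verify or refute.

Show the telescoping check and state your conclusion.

Invalid: residual 4*(2*k + 7)/(k**6 + 21*k**5 + 181*k**4 + 819*k**3 + 2050*k**2 + 2688*k + 1440) ≠ 0.

s_(k+1) = 2/((k + 4)**2*(k + 5))
s_(k+1) − s_k = 2*((k + 3)**2 - (k + 4)*(k + 5))/((k + 3)**2*(k + 4)**2*(k + 5))
(s_(k+1) − s_k) − t_k = 4*(2*k + 7)/(k**6 + 21*k**5 + 181*k**4 + 819*k**3 + 2050*k**2 + 2688*k + 1440)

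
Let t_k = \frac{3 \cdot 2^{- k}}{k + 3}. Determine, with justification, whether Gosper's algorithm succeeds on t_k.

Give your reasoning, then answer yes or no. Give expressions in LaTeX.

No — key equation has no polynomial f.

t_(k+1)/t_k = (k + 3)/(2*(k + 4)).
Normal form (A,B,C) = (k/2 + 3/2, k + 4, 1).
Set up (k/2 + 3/2)·f(k+1) − (k + 3)·f(k) − (1) = 0.
Bound: deg f ≤ -1.
Negative degree bound (-1): no f exists, t_k not Gosper-summable.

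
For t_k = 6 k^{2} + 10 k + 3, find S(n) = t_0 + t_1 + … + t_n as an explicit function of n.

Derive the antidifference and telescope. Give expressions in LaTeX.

The ratio is (6*k**2 + 22*k + 19)/(6*k**2 + 10*k + 3).
Normal form (A,B,C) = (1, 1, k**2 + 5*k/3 + 1/2).
Need (1)·f(k+1) − (1)·f(k) = k**2 + 5*k/3 + 1/2.
Bound: deg f ≤ 3.
Coefficient equations give f(k) = k*(2*k**2 + 2*k - 1)/6.
Certificate R = B(k−1)f/C = k*(2*k**2 + 2*k - 1)/(6*k**2 + 10*k + 3) gives s_k = k*(2*k**2 + 2*k - 1).
Verify: 6*k**2 + 10*k + 3 matches t_k.
s_(n+1) = 2*n**3 + 8*n**2 + 9*n + 3 and s_(0) = 0, so S(n) = 2*n**3 + 8*n**2 + 9*n + 3.

S(n) = 2 n^{3} + 8 n^{2} + 9 n + 3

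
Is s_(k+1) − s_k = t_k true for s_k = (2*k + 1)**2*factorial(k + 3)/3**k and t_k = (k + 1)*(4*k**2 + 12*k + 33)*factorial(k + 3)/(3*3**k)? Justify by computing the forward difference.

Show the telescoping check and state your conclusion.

valid; difference matches t_k

s_(k+1) = (2*k + 3)**2*factorial(k + 4)/(3*3**k)
s_(k+1) − s_k = (k + 1)*(4*k**2 + 12*k + 33)*factorial(k + 3)/(3*3**k)
(s_(k+1) − s_k) − t_k = 0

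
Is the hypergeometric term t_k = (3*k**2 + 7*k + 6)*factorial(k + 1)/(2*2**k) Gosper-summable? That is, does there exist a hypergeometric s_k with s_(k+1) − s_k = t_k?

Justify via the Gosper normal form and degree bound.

Compute t_(k+1)/t_k: get (k + 2)*(7*k + 3*(k + 1)**2 + 13)/(2*(3*k**2 + 7*k + 6)).
A = k/2 + 1, B = 1, C = k**2 + 7*k/3 + 2.
Set up (k/2 + 1)·f(k+1) − (1)·f(k) − (k**2 + 7*k/3 + 2) = 0.
d = 1 from the (1,0,2) case.
Match coefficients ⇒ f(k) = 2*(3*k + 4)/3.
So s_k = (B(k−1)f/C)·t_k = (2*(3*k + 4)/(3*k**2 + 7*k + 6))·t_k = (3*k + 4)*factorial(k + 1)/2**k.
Verify: (3*k**2 + 7*k + 6)*factorial(k + 1)/(2*2**k) matches t_k.

Yes. s_k = (3*k + 4)*factorial(k + 1)/2**k.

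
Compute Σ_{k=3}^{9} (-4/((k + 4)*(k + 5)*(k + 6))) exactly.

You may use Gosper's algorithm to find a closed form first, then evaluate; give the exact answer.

r(k) = (k + 4)/(k + 7) after simplifying.
Normal form (A,B,C) = (k + 4, k + 7, 1).
f must satisfy (k + 4)·f(k+1) − (k + 6)·f(k) = 1.
Bound: deg f ≤ 2.
A polynomial solution: f(k) = k*(k + 9)/40.
R(k) = B(k−1)·f(k)/C(k) = k*(k + 6)*(k + 9)/40; s_k = R·t_k = k*(-k - 9)/(10*(k + 4)*(k + 5)).
s_(k+1) − s_k = -4/(k**3 + 15*k**2 + 74*k + 120) = t_k.
Telescoping: Σ = s_(10) − s_(3) = -19/210 − (-9/140) = -11/420.

Σ = -11/420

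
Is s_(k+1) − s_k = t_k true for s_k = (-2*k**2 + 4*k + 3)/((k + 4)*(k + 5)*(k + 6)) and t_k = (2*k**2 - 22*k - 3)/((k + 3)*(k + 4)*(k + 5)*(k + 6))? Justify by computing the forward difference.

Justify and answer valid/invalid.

s_(k+1) = (5 - 2*k**2)/(k**3 + 18*k**2 + 107*k + 210)
s_(k+1) − s_k = (2*k**2 - 26*k - 1)/(k**4 + 22*k**3 + 179*k**2 + 638*k + 840)
(s_(k+1) − s_k) − t_k = 6*(-2*k**2 + 13*k + 3)/(k**5 + 25*k**4 + 245*k**3 + 1175*k**2 + 2754*k + 2520)

Invalid: residual 6*(-2*k**2 + 13*k + 3)/(k**5 + 25*k**4 + 245*k**3 + 1175*k**2 + 2754*k + 2520) ≠ 0.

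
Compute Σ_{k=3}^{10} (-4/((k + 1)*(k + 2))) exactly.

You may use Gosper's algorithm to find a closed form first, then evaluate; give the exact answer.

Ratio r(k) = (k + 1)/(k + 3).
Gosper form: A/B · C(k+1)/C(k) with A=k + 1, B=k + 3, C=1.
Solve (k + 1)·f(k+1) − (k + 2)·f(k) = 1.
Bound: deg f ≤ 1.
A polynomial solution: f(k) = k.
Then R = B(k−1)f/C = k*(k + 2), so s_k = R(k)·t_k = -4*k/(k + 1).
Verify: -4/(k**2 + 3*k + 2) matches t_k.
Evaluate s at k=11 and k=3: -11/3 and -3; difference -2/3.

Σ = -2/3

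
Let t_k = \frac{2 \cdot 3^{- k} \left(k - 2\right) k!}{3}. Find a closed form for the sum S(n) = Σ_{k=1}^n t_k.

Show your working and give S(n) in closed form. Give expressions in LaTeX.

Compute t_(k+1)/t_k: get (k**2 - 1)/(3*(k - 2)).
Gosper form: A/B · C(k+1)/C(k) with A=k/3 + 1/3, B=1, C=k - 2.
Need (k/3 + 1/3)·f(k+1) − (1)·f(k) = k - 2.
Bound: deg f ≤ 0.
Solve for f: f(k) = 3 (degree 0 ≤ 0).
So s_k = (B(k−1)f/C)·t_k = (3/(k - 2))·t_k = 2*factorial(k)/3**k.
s_(k+1) − s_k = 2*(k - 2)*factorial(k)/(3*3**k) = t_k.
s_(n+1) = 2*3**(-n - 1)*factorial(n + 1) and s_(1) = 2/3, so S(n) = 2*3**(-n - 1)*(-3**n + n*factorial(n) + factorial(n)).

S(n) = 2 \cdot 3^{- n - 1} \left(- 3^{n} + n n! + n!\right)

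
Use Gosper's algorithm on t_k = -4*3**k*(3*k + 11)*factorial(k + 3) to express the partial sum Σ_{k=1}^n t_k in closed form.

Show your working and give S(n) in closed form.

Ratio r(k) = 3*(k + 4)*(3*k + 14)/(3*k + 11).
Factor: A=3*k + 12; B=1; C=k + 11/3.
Need (3*k + 12)·f(k+1) − (1)·f(k) = k + 11/3.
Bound: deg f ≤ 0.
Coefficient equations give f(k) = 1/3.
So s_k = (B(k−1)f/C)·t_k = (1/(3*k + 11))·t_k = -4*3**k*factorial(k + 3).
Check: Δs_k = -4*3**k*(3*k + 11)*factorial(k + 3). ✓
Telescope: S(n) = s_(n+1) − s_(1) = -12*3**n*factorial(n + 4) − (-288) = -12*3**n*factorial(n + 4) + 288.

S(n) = -12*3**n*factorial(n + 4) + 288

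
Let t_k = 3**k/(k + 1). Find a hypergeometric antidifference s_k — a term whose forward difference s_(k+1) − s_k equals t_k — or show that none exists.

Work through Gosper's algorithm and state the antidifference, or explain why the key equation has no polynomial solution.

not Gosper-summable; s_k does not exist

Step 1: r(k) = 3*(k + 1)/(k + 2).
Normal form (A,B,C) = (3*k + 3, k + 2, 1).
Solve (3*k + 3)·f(k+1) − (k + 1)·f(k) = 1.
Bound: deg f ≤ -1.
Bound -1 < 0, so the key equation has no polynomial solution.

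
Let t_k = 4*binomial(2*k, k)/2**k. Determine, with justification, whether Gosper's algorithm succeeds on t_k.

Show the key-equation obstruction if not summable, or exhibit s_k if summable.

r(k) = (2*k + 1)/(k + 1) after simplifying.
Take A(k)=2*k + 1, B(k)=k + 1, C(k)=1.
Key eq: (2*k + 1)·f(k+1) = (k)·f(k) + (1).
d = -1 from the (1,1,0) case.
Bound -1 < 0, so the key equation has no polynomial solution.

No; the degree bound rules out any f.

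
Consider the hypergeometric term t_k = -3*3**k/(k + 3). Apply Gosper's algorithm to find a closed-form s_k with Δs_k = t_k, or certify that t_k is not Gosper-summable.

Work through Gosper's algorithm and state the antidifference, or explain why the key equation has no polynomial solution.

Step 1: r(k) = 3*(k + 3)/(k + 4).
A = 3*k + 9, B = k + 4, C = 1.
f must satisfy (3*k + 9)·f(k+1) − (k + 3)·f(k) = 1.
From deg A=1, deg B=1, deg C=0: d=-1.
Negative degree bound (-1): no f exists, t_k not Gosper-summable.

none (Gosper's algorithm certifies no s_k)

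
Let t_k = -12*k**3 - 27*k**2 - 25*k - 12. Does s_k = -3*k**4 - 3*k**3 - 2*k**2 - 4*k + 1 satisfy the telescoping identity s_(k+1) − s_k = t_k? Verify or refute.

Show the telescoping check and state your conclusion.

valid; difference matches t_k

s_(k+1) = -3*k**4 - 15*k**3 - 29*k**2 - 29*k - 11
s_(k+1) − s_k = -12*k**3 - 27*k**2 - 25*k - 12
(s_(k+1) − s_k) − t_k = 0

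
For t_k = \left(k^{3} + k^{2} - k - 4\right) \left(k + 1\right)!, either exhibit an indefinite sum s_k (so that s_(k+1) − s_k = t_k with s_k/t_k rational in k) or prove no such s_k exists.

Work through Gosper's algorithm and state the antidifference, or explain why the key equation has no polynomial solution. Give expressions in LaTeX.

s_k = \left(k^{2} - 2 k - 2\right) \left(k + 1\right)!

The ratio is -(k + 2)*(k - (k + 1)**3 - (k + 1)**2 + 5)/(k**3 + k**2 - k - 4).
Gosper form: A/B · C(k+1)/C(k) with A=k + 2, B=1, C=k**3 + k**2 - k - 4.
Solve (k + 2)·f(k+1) − (1)·f(k) = k**3 + k**2 - k - 4.
From deg A=1, deg B=0, deg C=3: d=2.
Solve for f: f(k) = k**2 - 2*k - 2 (degree 2 ≤ 2).
Get s_k = R·t_k = (k**2 - 2*k - 2)*factorial(k + 1) with R(k) = B(k−1)f(k)/C(k) = (k**2 - 2*k - 2)/(k**3 + k**2 - k - 4).
s_(k+1) − s_k = (k**3 + k**2 - k - 4)*factorial(k + 1) = t_k.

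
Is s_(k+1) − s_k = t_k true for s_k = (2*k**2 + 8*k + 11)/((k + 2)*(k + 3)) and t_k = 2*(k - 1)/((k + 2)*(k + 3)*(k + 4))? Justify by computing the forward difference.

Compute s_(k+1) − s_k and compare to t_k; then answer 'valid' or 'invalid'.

Valid — Δs_k = t_k.

s_(k+1) = (8*k + 2*(k + 1)**2 + 19)/((k + 3)*(k + 4))
s_(k+1) − s_k = 2*(k - 1)/(k**3 + 9*k**2 + 26*k + 24)
(s_(k+1) − s_k) − t_k = 0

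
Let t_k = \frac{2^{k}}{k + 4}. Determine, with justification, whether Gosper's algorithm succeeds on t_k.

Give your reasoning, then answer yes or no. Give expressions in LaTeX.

No; the degree bound rules out any f.

Compute t_(k+1)/t_k: get 2*(k + 4)/(k + 5).
Factor: A=2*k + 8; B=k + 5; C=1.
Need (2*k + 8)·f(k+1) − (k + 4)·f(k) = 1.
Bound: deg f ≤ -1.
Bound -1 < 0, so the key equation has no polynomial solution.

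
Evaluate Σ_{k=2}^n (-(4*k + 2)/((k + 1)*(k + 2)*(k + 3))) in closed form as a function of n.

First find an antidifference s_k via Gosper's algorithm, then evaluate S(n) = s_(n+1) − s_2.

S(n) = (-11*n**2 - 7*n + 18)/(12*(n**2 + 5*n + 6))

r(k) = (k + 1)*(2*k + 3)/((k + 4)*(2*k + 1)) after simplifying.
Factor: A=k + 1; B=k + 4; C=k + 1/2.
Key eq: (k + 1)·f(k+1) = (k + 3)·f(k) + (k + 1/2).
From deg A=1, deg B=1, deg C=1: d=2.
Coefficient equations give f(k) = k*(3*k + 1)/8.
Then R = B(k−1)f/C = k*(k + 3)*(3*k + 1)/(4*(2*k + 1)), so s_k = R(k)·t_k = -k*(3*k + 1)/(2*(k + 1)*(k + 2)).
s_(k+1) − s_k = 2*(-2*k - 1)/(k**3 + 6*k**2 + 11*k + 6) = t_k.
s_(n+1) = (-3*n**2 - 7*n - 4)/(2*(n**2 + 5*n + 6)) and s_(2) = -7/12, so S(n) = (-11*n**2 - 7*n + 18)/(12*(n**2 + 5*n + 6)).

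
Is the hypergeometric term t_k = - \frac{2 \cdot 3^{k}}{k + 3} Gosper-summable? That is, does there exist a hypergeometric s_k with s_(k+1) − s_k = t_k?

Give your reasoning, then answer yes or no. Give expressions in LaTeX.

r(k) = 3*(k + 3)/(k + 4) after simplifying.
So A=3*k + 9 and B=k + 4, with C=1.
Key eq: (3*k + 9)·f(k+1) = (k + 3)·f(k) + (1).
Degrees (1,1,0) ⇒ d ≤ -1.
Negative degree bound (-1): no f exists, t_k not Gosper-summable.

No — key equation has no polynomial f.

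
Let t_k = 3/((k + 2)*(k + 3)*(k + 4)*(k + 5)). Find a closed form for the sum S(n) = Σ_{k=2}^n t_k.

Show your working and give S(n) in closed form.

S(n) = (n**3 + 12*n**2 + 47*n - 60)/(120*(n**3 + 12*n**2 + 47*n + 60))

t_(k+1)/t_k = (k + 2)/(k + 6).
Normal form (A,B,C) = (k + 2, k + 6, 1).
f must satisfy (k + 2)·f(k+1) − (k + 5)·f(k) = 1.
Bound: deg f ≤ 3.
Match coefficients ⇒ f(k) = k*(k**2 + 9*k + 26)/72.
Get s_k = R·t_k = k*(k**2 + 9*k + 26)/(24*(k + 2)*(k + 3)*(k + 4)) with R(k) = B(k−1)f(k)/C(k) = k*(k + 5)*(k**2 + 9*k + 26)/72.
s_(k+1) − s_k = 3/(k**4 + 14*k**3 + 71*k**2 + 154*k + 120) = t_k.
Σ_(k=2)^n t_k = s_(n+1) − s_(2) = ((n**3 + 12*n**2 + 47*n + 36)/(24*(n**3 + 12*n**2 + 47*n + 60))) − (1/30), i.e. (n**3 + 12*n**2 + 47*n - 60)/(120*(n**3 + 12*n**2 + 47*n + 60)).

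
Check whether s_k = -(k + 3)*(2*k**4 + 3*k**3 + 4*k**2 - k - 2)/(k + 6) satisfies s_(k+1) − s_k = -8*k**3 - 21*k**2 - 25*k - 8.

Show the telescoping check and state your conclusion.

Invalid: residual 3*(6*k**4 + 66*k**3 + 147*k**2 + 159*k + 50)/(k**2 + 13*k + 42) ≠ 0.

s_(k+1) = (-2*k**5 - 19*k**4 - 69*k**3 - 124*k**2 - 102*k - 24)/(k + 7)
s_(k+1) − s_k = (-8*k**5 - 107*k**4 - 436*k**3 - 774*k**2 - 677*k - 186)/(k**2 + 13*k + 42)
(s_(k+1) − s_k) − t_k = 3*(6*k**4 + 66*k**3 + 147*k**2 + 159*k + 50)/(k**2 + 13*k + 42)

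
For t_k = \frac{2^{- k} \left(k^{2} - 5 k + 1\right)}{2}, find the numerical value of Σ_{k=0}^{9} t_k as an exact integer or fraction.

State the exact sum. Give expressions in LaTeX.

r(k) = (k**2 - 3*k - 3)/(2*(k**2 - 5*k + 1)) after simplifying.
Gosper form: A/B · C(k+1)/C(k) with A=1/2, B=1, C=k**2 - 5*k + 1.
f must satisfy (1/2)·f(k+1) − (1)·f(k) = k**2 - 5*k + 1.
d = 2 from the (0,0,2) case.
Solve for f: f(k) = -2*(k**2 - 3*k - 1) (degree 2 ≤ 2).
Certificate R = B(k−1)f/C = -2*(k**2 - 3*k - 1)/(k**2 - 5*k + 1) gives s_k = (-k**2 + 3*k + 1)/2**k.
s_(k+1) − s_k = (k**2 - 5*k + 1)/(2*2**k) = t_k.
Evaluate s at k=10 and k=0: -69/1024 and 1; difference -1093/1024.

Σ = -1093/1024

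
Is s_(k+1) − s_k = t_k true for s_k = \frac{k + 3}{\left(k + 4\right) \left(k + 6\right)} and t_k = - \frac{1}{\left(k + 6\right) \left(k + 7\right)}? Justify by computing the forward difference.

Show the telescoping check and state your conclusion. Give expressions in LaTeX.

s_(k+1) = (k + 4)/((k + 5)*(k + 7))
s_(k+1) − s_k = (-k**2 - 7*k - 9)/(k**4 + 22*k**3 + 179*k**2 + 638*k + 840)
(s_(k+1) − s_k) − t_k = (2*k + 11)/(k**4 + 22*k**3 + 179*k**2 + 638*k + 840)

Invalid: residual \frac{2 k + 11}{k^{4} + 22 k^{3} + 179 k^{2} + 638 k + 840} ≠ 0.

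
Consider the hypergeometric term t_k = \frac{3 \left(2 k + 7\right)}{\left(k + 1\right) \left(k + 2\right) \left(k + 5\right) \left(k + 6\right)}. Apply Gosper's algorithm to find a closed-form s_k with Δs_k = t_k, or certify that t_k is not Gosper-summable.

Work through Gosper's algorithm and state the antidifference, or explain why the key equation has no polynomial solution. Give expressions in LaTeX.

s_k = \frac{3 k \left(k + 6\right)}{5 \left(k^{2} + 6 k + 5\right)}

The ratio is (k + 1)*(k + 5)*(2*k + 9)/((k + 3)*(k + 7)*(2*k + 7)).
So A=k + 1 and B=k + 7, with C=k**3 + 21*k**2/2 + 73*k/2 + 42.
Key eq: (k + 1)·f(k+1) = (k + 6)·f(k) + (k**3 + 21*k**2/2 + 73*k/2 + 42).
d = 5 from the (1,1,3) case.
Solving with deg f ≤ 5: f(k) = k*(k + 2)*(k + 3)*(k + 4)*(k + 6)/10.
Get s_k = R·t_k = 3*k*(k + 6)/(5*(k**2 + 6*k + 5)) with R(k) = B(k−1)f(k)/C(k) = k*(k + 2)*(k + 6)**2/(5*(2*k + 7)).
s_(k+1) − s_k = 3*(2*k + 7)/(k**4 + 14*k**3 + 65*k**2 + 112*k + 60) = t_k.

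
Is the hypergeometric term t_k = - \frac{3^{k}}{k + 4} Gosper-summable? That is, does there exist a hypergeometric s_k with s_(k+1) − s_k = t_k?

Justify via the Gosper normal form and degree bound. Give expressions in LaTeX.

No — t_k has no hypergeometric antidifference.

Step 1: r(k) = 3*(k + 4)/(k + 5).
Gosper form: A/B · C(k+1)/C(k) with A=3*k + 12, B=k + 5, C=1.
Solve (3*k + 12)·f(k+1) − (k + 4)·f(k) = 1.
deg f ≤ -1 (via 1,1,0).
d = -1 < 0 ⇒ no nonzero polynomial f; not summable.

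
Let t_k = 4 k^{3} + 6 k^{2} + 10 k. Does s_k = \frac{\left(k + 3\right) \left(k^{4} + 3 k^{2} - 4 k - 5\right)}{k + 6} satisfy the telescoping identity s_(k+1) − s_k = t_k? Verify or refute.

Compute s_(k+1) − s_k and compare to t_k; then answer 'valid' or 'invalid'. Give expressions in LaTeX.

s_(k+1) = -(k + 4)*(4*k - (k + 1)**4 - 3*(k + 1)**2 + 9)/(k + 7)
s_(k+1) − s_k = (4*k**5 + 49*k**4 + 166*k**3 + 253*k**2 + 228*k - 15)/(k**2 + 13*k + 42)
(s_(k+1) − s_k) − t_k = 3*(-3*k**4 - 30*k**3 - 43*k**2 - 64*k - 5)/(k**2 + 13*k + 42)

Invalid: residual \frac{3 \left(- 3 k^{4} - 30 k^{3} - 43 k^{2} - 64 k - 5\right)}{k^{2} + 13 k + 42} ≠ 0.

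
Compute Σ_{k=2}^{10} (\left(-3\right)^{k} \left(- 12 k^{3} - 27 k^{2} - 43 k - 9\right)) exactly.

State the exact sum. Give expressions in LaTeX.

t_(k+1)/t_k = 3*(-12*k**3 - 63*k**2 - 133*k - 91)/(12*k**3 + 27*k**2 + 43*k + 9).
A = -3, B = 1, C = k**3 + 9*k**2/4 + 43*k/12 + 3/4.
Set up (-3)·f(k+1) − (1)·f(k) − (k**3 + 9*k**2/4 + 43*k/12 + 3/4) = 0.
From deg A=0, deg B=0, deg C=3: d=3.
Match coefficients ⇒ f(k) = -(3*k**3 + 4*k - 3)/12.
Get s_k = R·t_k = (-3)**k*(3*k**3 + 4*k - 3) with R(k) = B(k−1)f(k)/C(k) = -(3*k**3 + 4*k - 3)/(12*k**3 + 27*k**2 + 43*k + 9).
s_(k+1) − s_k = (-3)**k*(-3*k**3 - 16*k - 9*(k + 1)**3) = t_k.
Sum = s_(11) − s_(2); s_(11) = -714610998, s_(2) = 261 ⇒ -714611259.

Σ = -714611259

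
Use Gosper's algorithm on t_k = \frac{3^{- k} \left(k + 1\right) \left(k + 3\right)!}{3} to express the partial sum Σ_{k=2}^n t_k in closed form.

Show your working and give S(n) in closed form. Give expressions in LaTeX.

S(n) = - \frac{40}{3} + \frac{3^{- n} \left(n + 4\right)!}{3}

t_(k+1)/t_k = (k + 2)*(k + 4)/(3*(k + 1)).
Factor: A=k/3 + 4/3; B=1; C=k + 1.
Key eq: (k/3 + 4/3)·f(k+1) = (1)·f(k) + (k + 1).
Bound: deg f ≤ 0.
Match coefficients ⇒ f(k) = 3.
Get s_k = R·t_k = factorial(k + 3)/3**k with R(k) = B(k−1)f(k)/C(k) = 3/(k + 1).
s_(k+1) − s_k = (k + 1)*factorial(k + 3)/(3*3**k) = t_k.
s_(n+1) = 3**(-n - 1)*factorial(n + 4) and s_(2) = 40/3, so S(n) = -40/3 + factorial(n + 4)/(3*3**n).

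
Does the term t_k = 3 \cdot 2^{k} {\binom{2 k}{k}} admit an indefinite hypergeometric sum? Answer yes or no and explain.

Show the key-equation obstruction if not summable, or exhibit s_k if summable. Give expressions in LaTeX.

No — t_k has no hypergeometric antidifference.

t_(k+1)/t_k = 4*(2*k + 1)/(k + 1).
Normal form (A,B,C) = (8*k + 4, k + 1, 1).
Solve (8*k + 4)·f(k+1) − (k)·f(k) = 1.
d = -1 from the (1,1,0) case.
d = -1 < 0 ⇒ no nonzero polynomial f; not summable.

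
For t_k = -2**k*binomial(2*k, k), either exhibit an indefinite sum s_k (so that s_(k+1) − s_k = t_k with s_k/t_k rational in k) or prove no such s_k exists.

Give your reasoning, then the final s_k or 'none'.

t_(k+1)/t_k = 4*(2*k + 1)/(k + 1).
So A=8*k + 4 and B=k + 1, with C=1.
Key eq: (8*k + 4)·f(k+1) = (k)·f(k) + (1).
deg f ≤ -1 (via 1,1,0).
Negative degree bound (-1): no f exists, t_k not Gosper-summable.

no hypergeometric antidifference exists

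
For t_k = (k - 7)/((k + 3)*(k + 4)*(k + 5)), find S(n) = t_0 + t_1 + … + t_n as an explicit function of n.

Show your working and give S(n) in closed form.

Step 1: r(k) = (k - 6)*(k + 3)/((k - 7)*(k + 6)).
So A=k + 3 and B=k + 6, with C=k - 7.
Set up (k + 3)·f(k+1) − (k + 5)·f(k) − (k - 7) = 0.
Bound: deg f ≤ 2.
Solving with deg f ≤ 2: f(k) = -k*(k + 13)/6.
R(k) = B(k−1)·f(k)/C(k) = -k*(k + 5)*(k + 13)/(6*(k - 7)); s_k = R·t_k = k*(-k - 13)/(6*(k + 3)*(k + 4)).
s_(k+1) − s_k = (k - 7)/(k**3 + 12*k**2 + 47*k + 60) = t_k.
s_(n+1) = (-n**2 - 15*n - 14)/(6*(n**2 + 9*n + 20)) and s_(0) = 0, so S(n) = (-n**2 - 15*n - 14)/(6*(n**2 + 9*n + 20)).

S(n) = (-n**2 - 15*n - 14)/(6*(n**2 + 9*n + 20))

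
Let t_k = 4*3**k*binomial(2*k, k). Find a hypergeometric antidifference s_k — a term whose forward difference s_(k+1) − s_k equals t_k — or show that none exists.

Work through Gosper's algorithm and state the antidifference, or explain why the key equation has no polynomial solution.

not Gosper-summable; s_k does not exist

The ratio is 6*(2*k + 1)/(k + 1).
Normal form (A,B,C) = (12*k + 6, k + 1, 1).
Need (12*k + 6)·f(k+1) − (k)·f(k) = 1.
Degrees (1,1,0) ⇒ d ≤ -1.
deg f ≤ -1 is impossible — no certificate.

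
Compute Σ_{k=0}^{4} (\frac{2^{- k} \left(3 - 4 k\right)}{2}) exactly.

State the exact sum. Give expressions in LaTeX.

Σ = -11/32

r(k) = (4*k + 1)/(2*(4*k - 3)) after simplifying.
So A=1/2 and B=1, with C=k - 3/4.
Solve (1/2)·f(k+1) − (1)·f(k) = k - 3/4.
Degrees (0,0,1) ⇒ d ≤ 1.
Match coefficients ⇒ f(k) = -(4*k + 1)/2.
R(k) = B(k−1)·f(k)/C(k) = -2*(4*k + 1)/(4*k - 3); s_k = R·t_k = (4*k + 1)/2**k.
Verify: (3 - 4*k)/(2*2**k) matches t_k.
Σ_(k=0)^(4) t_k = s_(5) − s_(0) = 21/32 − (1) = -11/32.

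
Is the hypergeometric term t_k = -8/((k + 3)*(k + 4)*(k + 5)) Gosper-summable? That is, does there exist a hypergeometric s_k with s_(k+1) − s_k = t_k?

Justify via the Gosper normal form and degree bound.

Yes. s_k = k*(-k - 7)/(3*(k + 3)*(k + 4)).

The ratio is (k + 3)/(k + 6).
So A=k + 3 and B=k + 6, with C=1.
f must satisfy (k + 3)·f(k+1) − (k + 5)·f(k) = 1.
Degrees (1,1,0) ⇒ d ≤ 2.
Solving with deg f ≤ 2: f(k) = k*(k + 7)/24.
Get s_k = R·t_k = k*(-k - 7)/(3*(k + 3)*(k + 4)) with R(k) = B(k−1)f(k)/C(k) = k*(k + 5)*(k + 7)/24.
Verify: -8/(k**3 + 12*k**2 + 47*k + 60) matches t_k.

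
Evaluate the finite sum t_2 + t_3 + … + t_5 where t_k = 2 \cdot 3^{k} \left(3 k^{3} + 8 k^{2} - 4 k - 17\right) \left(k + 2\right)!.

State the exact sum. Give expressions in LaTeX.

Σ = 1352091312

Compute t_(k+1)/t_k: get 3*(3*k**4 + 26*k**3 + 72*k**2 + 53*k - 30)/(3*k**3 + 8*k**2 - 4*k - 17).
So A=3*k + 9 and B=1, with C=k**3 + 8*k**2/3 - 4*k/3 - 17/3.
Key eq: (3*k + 9)·f(k+1) = (1)·f(k) + (k**3 + 8*k**2/3 - 4*k/3 - 17/3).
d = 2 from the (1,0,3) case.
Solve for f: f(k) = (k**2 - 2*k - 1)/3 (degree 2 ≤ 2).
R(k) = B(k−1)·f(k)/C(k) = (k**2 - 2*k - 1)/(3*k**3 + 8*k**2 - 4*k - 17); s_k = R·t_k = 2*3**k*(k**2 - 2*k - 1)*factorial(k + 2).
Check: Δs_k = 2*3**k*(3*k**3 + 8*k**2 - 4*k - 17)*factorial(k + 2). ✓
Σ_(k=2)^(5) t_k = s_(6) − s_(2) = 1352090880 − (-432) = 1352091312.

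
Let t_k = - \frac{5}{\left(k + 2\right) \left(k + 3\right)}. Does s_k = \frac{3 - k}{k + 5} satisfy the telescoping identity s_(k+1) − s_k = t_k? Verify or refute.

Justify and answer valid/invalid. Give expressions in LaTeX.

s_(k+1) = (2 - k)/(k + 6)
s_(k+1) − s_k = -8/(k**2 + 11*k + 30)
(s_(k+1) − s_k) − t_k = 3*(-k**2 + 5*k + 34)/(k**4 + 16*k**3 + 91*k**2 + 216*k + 180)

Invalid: residual \frac{3 \left(- k^{2} + 5 k + 34\right)}{k^{4} + 16 k^{3} + 91 k^{2} + 216 k + 180} ≠ 0.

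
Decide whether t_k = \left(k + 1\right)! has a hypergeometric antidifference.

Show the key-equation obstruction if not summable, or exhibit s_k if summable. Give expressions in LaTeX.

t_(k+1)/t_k = k + 2.
Gosper form: A/B · C(k+1)/C(k) with A=k + 2, B=1, C=1.
Solve (k + 2)·f(k+1) − (1)·f(k) = 1.
Bound: deg f ≤ -1.
Bound -1 < 0, so the key equation has no polynomial solution.

No; the degree bound rules out any f.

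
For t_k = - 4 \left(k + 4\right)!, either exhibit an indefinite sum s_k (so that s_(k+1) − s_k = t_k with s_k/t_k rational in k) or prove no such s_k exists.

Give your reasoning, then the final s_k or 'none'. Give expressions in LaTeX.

The ratio is k + 5.
Factor: A=k + 5; B=1; C=1.
Solve (k + 5)·f(k+1) − (1)·f(k) = 1.
Degrees (1,0,0) ⇒ d ≤ -1.
Bound -1 < 0, so the key equation has no polynomial solution.

none (Gosper's algorithm certifies no s_k)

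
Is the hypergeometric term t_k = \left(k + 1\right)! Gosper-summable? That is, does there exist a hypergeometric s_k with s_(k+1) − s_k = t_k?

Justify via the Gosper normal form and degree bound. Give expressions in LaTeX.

r(k) = k + 2 after simplifying.
Normal form (A,B,C) = (k + 2, 1, 1).
Set up (k + 2)·f(k+1) − (1)·f(k) − (1) = 0.
deg f ≤ -1 (via 1,0,0).
d = -1 < 0 ⇒ no nonzero polynomial f; not summable.

No — key equation has no polynomial f.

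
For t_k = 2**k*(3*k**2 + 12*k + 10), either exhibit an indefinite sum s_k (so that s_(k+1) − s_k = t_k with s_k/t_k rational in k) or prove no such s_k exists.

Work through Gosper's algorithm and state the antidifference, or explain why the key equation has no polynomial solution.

Step 1: r(k) = 2*(3*k**2 + 18*k + 25)/(3*k**2 + 12*k + 10).
So A=2 and B=1, with C=k**2 + 4*k + 10/3.
Key eq: (2)·f(k+1) = (1)·f(k) + (k**2 + 4*k + 10/3).
deg f ≤ 2 (via 0,0,2).
Solve for f: f(k) = (3*k**2 + 4)/3 (degree 2 ≤ 2).
Get s_k = R·t_k = 2**k*(3*k**2 + 4) with R(k) = B(k−1)f(k)/C(k) = (3*k**2 + 4)/(3*k**2 + 12*k + 10).
Verify: 2**k*(3*k**2 + 12*k + 10) matches t_k.

s_k = 2**k*(3*k**2 + 4)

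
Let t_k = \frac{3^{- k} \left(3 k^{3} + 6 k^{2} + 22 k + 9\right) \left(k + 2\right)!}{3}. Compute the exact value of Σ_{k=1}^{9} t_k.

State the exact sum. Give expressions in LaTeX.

r(k) = (3*k**4 + 24*k**3 + 88*k**2 + 169*k + 120)/(3*(3*k**3 + 6*k**2 + 22*k + 9)) after simplifying.
Take A(k)=k/3 + 1, B(k)=1, C(k)=k**3 + 2*k**2 + 22*k/3 + 3.
Key eq: (k/3 + 1)·f(k+1) = (1)·f(k) + (k**3 + 2*k**2 + 22*k/3 + 3).
Degrees (1,0,3) ⇒ d ≤ 2.
Solving with deg f ≤ 2: f(k) = 3*k**2 + 1.
Get s_k = R·t_k = (3*k**2 + 1)*factorial(k + 2)/3**k with R(k) = B(k−1)f(k)/C(k) = 3*(3*k**2 + 1)/(3*k**3 + 6*k**2 + 22*k + 9).
Check: Δs_k = (3*k**3 + 6*k**2 + 22*k + 9)*factorial(k + 2)/(3*3**k). ✓
Sum = s_(10) − s_(1); s_(10) = 593331200/243, s_(1) = 8 ⇒ 593329256/243.

Σ = 593329256/243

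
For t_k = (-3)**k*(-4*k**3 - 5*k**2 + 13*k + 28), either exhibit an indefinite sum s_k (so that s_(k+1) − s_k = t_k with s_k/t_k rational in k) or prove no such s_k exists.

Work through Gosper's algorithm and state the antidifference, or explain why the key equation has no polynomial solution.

The ratio is 3*(-4*k**3 - 17*k**2 - 9*k + 32)/(4*k**3 + 5*k**2 - 13*k - 28).
Gosper form: A/B · C(k+1)/C(k) with A=-3, B=1, C=k**3 + 5*k**2/4 - 13*k/4 - 7.
Key eq: (-3)·f(k+1) = (1)·f(k) + (k**3 + 5*k**2/4 - 13*k/4 - 7).
d = 3 from the (0,0,3) case.
Solving with deg f ≤ 3: f(k) = -(k**3 - k**2 - 4*k - 4)/4.
Then R = B(k−1)f/C = -(k**3 - k**2 - 4*k - 4)/(4*k**3 + 5*k**2 - 13*k - 28), so s_k = R(k)·t_k = (-3)**k*(k**3 - k**2 - 4*k - 4).
Verify: (-3)**k*(-4*k**3 - 5*k**2 + 13*k + 28) matches t_k.

s_k = (-3)**k*(k**3 - k**2 - 4*k - 4)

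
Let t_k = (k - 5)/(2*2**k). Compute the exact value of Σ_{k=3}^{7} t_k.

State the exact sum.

t_(k+1)/t_k = (k - 4)/(2*(k - 5)).
Gosper form: A/B · C(k+1)/C(k) with A=1/2, B=1, C=k - 5.
Set up (1/2)·f(k+1) − (1)·f(k) − (k - 5) = 0.
deg f ≤ 1 (via 0,0,1).
Solve for f: f(k) = -2*(k - 4) (degree 1 ≤ 1).
So s_k = (B(k−1)f/C)·t_k = (-2*(k - 4)/(k - 5))·t_k = (4 - k)/2**k.
s_(k+1) − s_k = (k - 5)/(2*2**k) = t_k.
Σ_(k=3)^(7) t_k = s_(8) − s_(3) = -1/64 − (1/8) = -9/64.

Σ = -9/64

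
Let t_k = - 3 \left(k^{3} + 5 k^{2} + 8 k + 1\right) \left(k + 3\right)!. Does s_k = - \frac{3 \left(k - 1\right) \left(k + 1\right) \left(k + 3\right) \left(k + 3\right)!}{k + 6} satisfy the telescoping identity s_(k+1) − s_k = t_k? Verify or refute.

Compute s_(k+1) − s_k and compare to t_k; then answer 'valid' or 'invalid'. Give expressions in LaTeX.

Invalid: residual \frac{9 \left(k^{4} + 11 k^{3} + 37 k^{2} + 49 k + 7\right) \left(k + 3\right)!}{\left(k + 6\right) \left(k + 7\right)} ≠ 0.

s_(k+1) = -3*k*(k + 2)*(k + 4)*factorial(k + 4)/(k + 7)
s_(k+1) − s_k = -3*(k**5 + 15*k**4 + 82*k**3 + 204*k**2 + 202*k + 21)*factorial(k + 3)/((k + 6)*(k + 7))
(s_(k+1) − s_k) − t_k = 9*(k**4 + 11*k**3 + 37*k**2 + 49*k + 7)*factorial(k + 3)/((k + 6)*(k + 7))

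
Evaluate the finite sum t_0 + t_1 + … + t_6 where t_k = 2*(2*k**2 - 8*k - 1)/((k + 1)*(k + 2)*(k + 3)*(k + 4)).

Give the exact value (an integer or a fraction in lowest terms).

Σ = -91/360

The ratio is (k + 1)*(8*k - 2*(k + 1)**2 + 9)/((k + 5)*(-2*k**2 + 8*k + 1)).
Normal form (A,B,C) = (k + 1, k + 5, k**2 - 4*k - 1/2).
Need (k + 1)·f(k+1) − (k + 4)·f(k) = k**2 - 4*k - 1/2.
From deg A=1, deg B=1, deg C=2: d=3.
Solving with deg f ≤ 3: f(k) = -k*(2*k - 1)/2.
Then R = B(k−1)f/C = -k*(k + 4)*(2*k - 1)/(2*k**2 - 8*k - 1), so s_k = R(k)·t_k = 2*k*(1 - 2*k)/((k + 1)*(k + 2)*(k + 3)).
Check: Δs_k = 2*(2*k**2 - 8*k - 1)/(k**4 + 10*k**3 + 35*k**2 + 50*k + 24). ✓
Telescoping: Σ = s_(7) − s_(0) = -91/360 − (0) = -91/360.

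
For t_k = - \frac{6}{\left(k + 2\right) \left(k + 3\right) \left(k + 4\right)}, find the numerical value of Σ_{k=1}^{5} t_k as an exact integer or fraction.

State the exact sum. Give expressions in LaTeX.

t_(k+1)/t_k = (k + 2)/(k + 5).
Factor: A=k + 2; B=k + 5; C=1.
Key eq: (k + 2)·f(k+1) = (k + 4)·f(k) + (1).
From deg A=1, deg B=1, deg C=0: d=2.
A polynomial solution: f(k) = k*(k + 5)/12.
Then R = B(k−1)f/C = k*(k + 4)*(k + 5)/12, so s_k = R(k)·t_k = k*(-k - 5)/(2*(k + 2)*(k + 3)).
Verify: -6/(k**3 + 9*k**2 + 26*k + 24) matches t_k.
Sum = s_(6) − s_(1); s_(6) = -11/24, s_(1) = -1/4 ⇒ -5/24.

Σ = -5/24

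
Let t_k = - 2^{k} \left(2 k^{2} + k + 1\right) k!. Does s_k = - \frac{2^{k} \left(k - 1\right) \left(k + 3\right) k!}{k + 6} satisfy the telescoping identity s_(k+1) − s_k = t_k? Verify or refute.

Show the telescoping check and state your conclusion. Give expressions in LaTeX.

s_(k+1) = -2**(k + 1)*k*(k + 4)*factorial(k + 1)/(k + 7)
s_(k+1) − s_k = -2**k*(2*k**4 + 21*k**3 + 59*k**2 + 37*k + 21)*factorial(k)/((k + 6)*(k + 7))
(s_(k+1) − s_k) − t_k = 3*2**k*(2*k**3 + 13*k**2 + 6*k + 7)*factorial(k)/((k + 6)*(k + 7))

Invalid: residual \frac{3 \cdot 2^{k} \left(2 k^{3} + 13 k^{2} + 6 k + 7\right) k!}{\left(k + 6\right) \left(k + 7\right)} ≠ 0.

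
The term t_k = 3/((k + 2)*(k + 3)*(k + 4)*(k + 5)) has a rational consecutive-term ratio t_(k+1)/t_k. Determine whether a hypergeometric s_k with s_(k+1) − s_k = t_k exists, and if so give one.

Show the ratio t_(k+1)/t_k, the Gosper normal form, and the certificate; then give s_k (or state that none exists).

s_k = k*(k**2 + 9*k + 26)/(24*(k + 2)*(k + 3)*(k + 4))

Compute t_(k+1)/t_k: get (k + 2)/(k + 6).
Normal form (A,B,C) = (k + 2, k + 6, 1).
Solve (k + 2)·f(k+1) − (k + 5)·f(k) = 1.
From deg A=1, deg B=1, deg C=0: d=3.
Solve for f: f(k) = k*(k**2 + 9*k + 26)/72 (degree 3 ≤ 3).
Certificate R = B(k−1)f/C = k*(k + 5)*(k**2 + 9*k + 26)/72 gives s_k = k*(k**2 + 9*k + 26)/(24*(k + 2)*(k + 3)*(k + 4)).
Verify: 3/(k**4 + 14*k**3 + 71*k**2 + 154*k + 120) matches t_k.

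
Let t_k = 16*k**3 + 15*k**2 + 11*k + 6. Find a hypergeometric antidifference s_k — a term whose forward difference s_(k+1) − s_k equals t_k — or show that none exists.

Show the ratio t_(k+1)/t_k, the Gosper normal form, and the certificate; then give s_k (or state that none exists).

s_k = k*(4*k**3 - 3*k**2 + 2*k + 3)

Ratio r(k) = (16*k**3 + 63*k**2 + 89*k + 48)/(16*k**3 + 15*k**2 + 11*k + 6).
Take A(k)=1, B(k)=1, C(k)=k**3 + 15*k**2/16 + 11*k/16 + 3/8.
Key eq: (1)·f(k+1) = (1)·f(k) + (k**3 + 15*k**2/16 + 11*k/16 + 3/8).
Bound: deg f ≤ 4.
Coefficient equations give f(k) = k*(4*k**3 - 3*k**2 + 2*k + 3)/16.
Then R = B(k−1)f/C = k*(4*k**3 - 3*k**2 + 2*k + 3)/(16*k**3 + 15*k**2 + 11*k + 6), so s_k = R(k)·t_k = k*(4*k**3 - 3*k**2 + 2*k + 3).
Check: Δs_k = 16*k**3 + 15*k**2 + 11*k + 6. ✓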